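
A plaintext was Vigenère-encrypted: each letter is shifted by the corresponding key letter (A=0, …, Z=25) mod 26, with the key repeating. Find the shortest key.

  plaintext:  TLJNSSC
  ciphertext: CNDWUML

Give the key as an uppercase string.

JCU

  i= 0: C-T =  9 → J
  i= 1: N-L =  2 → C
  i= 2: D-J = 20 → U
  i= 3: W-N =  9 → J
  i= 4: U-S =  2 → C
  i= 5: M-S = 20 → U
  i= 6: L-C =  9 → J
  shifts repeat with period 3: JCU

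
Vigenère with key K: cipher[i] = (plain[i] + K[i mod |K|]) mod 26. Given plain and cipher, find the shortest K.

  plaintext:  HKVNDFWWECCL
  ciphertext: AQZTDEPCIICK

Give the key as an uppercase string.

  i= 0: A-H = 19 → T
  i= 1: Q-K =  6 → G
  i= 2: Z-V =  4 → E
  i= 3: T-N =  6 → G
  i= 4: D-D =  0 → A
  i= 5: E-F = 25 → Z
  i= 6: P-W = 19 → T
  i= 7: C-W =  6 → G
  i= 8: I-E =  4 → E
  i= 9: I-C =  6 → G
  i=10: C-C =  0 → A
  i=11: K-L = 25 → Z
  shifts repeat with period 6: TGEGAZ

TGEGAZ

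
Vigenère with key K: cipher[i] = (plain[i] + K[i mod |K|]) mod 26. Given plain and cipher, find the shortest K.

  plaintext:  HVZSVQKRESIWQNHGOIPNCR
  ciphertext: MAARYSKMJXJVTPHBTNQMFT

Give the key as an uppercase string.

FFBZDCAV

  i= 0: M-H =  5 → F
  i= 1: A-V =  5 → F
  i= 2: A-Z =  1 → B
  i= 3: R-S = 25 → Z
  i= 4: Y-V =  3 → D
  i= 5: S-Q =  2 → C
  i= 6: K-K =  0 → A
  i= 7: M-R = 21 → V
  i= 8: J-E =  5 → F
  i= 9: X-S =  5 → F
  i=10: J-I =  1 → B
  i=11: V-W = 25 → Z
  i=12: T-Q =  3 → D
  i=13: P-N =  2 → C
  i=14: H-H =  0 → A
  i=15: B-G = 21 → V
  i=16: T-O =  5 → F
  i=17: N-I =  5 → F
  i=18: Q-P =  1 → B
  i=19: M-N = 25 → Z
  i=20: F-C =  3 → D
  i=21: T-R =  2 → C
  shifts repeat with period 8: FFBZDCAV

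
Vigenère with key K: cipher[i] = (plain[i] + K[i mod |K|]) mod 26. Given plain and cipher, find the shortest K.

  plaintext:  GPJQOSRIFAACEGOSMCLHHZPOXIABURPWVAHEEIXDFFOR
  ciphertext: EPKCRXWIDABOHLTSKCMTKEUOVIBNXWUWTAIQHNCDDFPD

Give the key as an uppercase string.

YABMDFFA

  i= 0: E-G = 24 → Y
  i= 1: P-P =  0 → A
  i= 2: K-J =  1 → B
  i= 3: C-Q = 12 → M
  i= 4: R-O =  3 → D
  i= 5: X-S =  5 → F
  i= 6: W-R =  5 → F
  i= 7: I-I =  0 → A
  i= 8: D-F = 24 → Y
  i= 9: A-A =  0 → A
  i=10: B-A =  1 → B
  i=11: O-C = 12 → M
  i=12: H-E =  3 → D
  i=13: L-G =  5 → F
  i=14: T-O =  5 → F
  i=15: S-S =  0 → A
  i=16: K-M = 24 → Y
  i=17: C-C =  0 → A
  i=18: M-L =  1 → B
  i=19: T-H = 12 → M
  i=20: K-H =  3 → D
  i=21: E-Z =  5 → F
  i=22: U-P =  5 → F
  i=23: O-O =  0 → A
  i=24: V-X = 24 → Y
  i=25: I-I =  0 → A
  i=26: B-A =  1 → B
  i=27: N-B = 12 → M
  i=28: X-U =  3 → D
  i=29: W-R =  5 → F
  i=30: U-P =  5 → F
  i=31: W-W =  0 → A
  i=32: T-V = 24 → Y
  i=33: A-A =  0 → A
  i=34: I-H =  1 → B
  i=35: Q-E = 12 → M
  i=36: H-E =  3 → D
  i=37: N-I =  5 → F
  i=38: C-X =  5 → F
  i=39: D-D =  0 → A
  i=40: D-F = 24 → Y
  i=41: F-F =  0 → A
  i=42: P-O =  1 → B
  i=43: D-R = 12 → M
  shifts repeat with period 8: YABMDFFA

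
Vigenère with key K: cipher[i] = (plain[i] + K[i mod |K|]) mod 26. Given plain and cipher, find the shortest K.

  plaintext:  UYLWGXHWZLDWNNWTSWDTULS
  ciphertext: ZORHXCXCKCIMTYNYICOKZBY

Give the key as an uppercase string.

  i= 0: Z-U =  5 → F
  i= 1: O-Y = 16 → Q
  i= 2: R-L =  6 → G
  i= 3: H-W = 11 → L
  i= 4: X-G = 17 → R
  i= 5: C-X =  5 → F
  i= 6: X-H = 16 → Q
  i= 7: C-W =  6 → G
  i= 8: K-Z = 11 → L
  i= 9: C-L = 17 → R
  i=10: I-D =  5 → F
  i=11: M-W = 16 → Q
  i=12: T-N =  6 → G
  i=13: Y-N = 11 → L
  i=14: N-W = 17 → R
  i=15: Y-T =  5 → F
  i=16: I-S = 16 → Q
  i=17: C-W =  6 → G
  i=18: O-D = 11 → L
  i=19: K-T = 17 → R
  i=20: Z-U =  5 → F
  i=21: B-L = 16 → Q
  i=22: Y-S =  6 → G
  shifts repeat with period 5: FQGLR

FQGLR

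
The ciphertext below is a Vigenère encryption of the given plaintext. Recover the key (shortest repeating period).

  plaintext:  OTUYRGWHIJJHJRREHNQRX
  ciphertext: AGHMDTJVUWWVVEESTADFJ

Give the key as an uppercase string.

  i= 0: A-O = 12 → M
  i= 1: G-T = 13 → N
  i= 2: H-U = 13 → N
  i= 3: M-Y = 14 → O
  i= 4: D-R = 12 → M
  i= 5: T-G = 13 → N
  i= 6: J-W = 13 → N
  i= 7: V-H = 14 → O
  i= 8: U-I = 12 → M
  i= 9: W-J = 13 → N
  i=10: W-J = 13 → N
  i=11: V-H = 14 → O
  i=12: V-J = 12 → M
  i=13: E-R = 13 → N
  i=14: E-R = 13 → N
  i=15: S-E = 14 → O
  i=16: T-H = 12 → M
  i=17: A-N = 13 → N
  i=18: D-Q = 13 → N
  i=19: F-R = 14 → O
  i=20: J-X = 12 → M
  shifts repeat with period 4: MNNO

MNNO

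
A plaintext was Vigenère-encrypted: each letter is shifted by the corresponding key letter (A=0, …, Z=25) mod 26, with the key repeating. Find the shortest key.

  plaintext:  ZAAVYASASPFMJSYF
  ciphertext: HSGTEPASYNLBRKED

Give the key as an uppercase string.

ISGYGP

  i= 0: H-Z =  8 → I
  i= 1: S-A = 18 → S
  i= 2: G-A =  6 → G
  i= 3: T-V = 24 → Y
  i= 4: E-Y =  6 → G
  i= 5: P-A = 15 → P
  i= 6: A-S =  8 → I
  i= 7: S-A = 18 → S
  i= 8: Y-S =  6 → G
  i= 9: N-P = 24 → Y
  i=10: L-F =  6 → G
  i=11: B-M = 15 → P
  i=12: R-J =  8 → I
  i=13: K-S = 18 → S
  i=14: E-Y =  6 → G
  i=15: D-F = 24 → Y
  shifts repeat with period 6: ISGYGP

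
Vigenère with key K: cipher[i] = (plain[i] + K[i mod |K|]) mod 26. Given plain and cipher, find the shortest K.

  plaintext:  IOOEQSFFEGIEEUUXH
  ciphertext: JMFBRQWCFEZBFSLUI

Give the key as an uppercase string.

BYRX

  i= 0: J-I =  1 → B
  i= 1: M-O = 24 → Y
  i= 2: F-O = 17 → R
  i= 3: B-E = 23 → X
  i= 4: R-Q =  1 → B
  i= 5: Q-S = 24 → Y
  i= 6: W-F = 17 → R
  i= 7: C-F = 23 → X
  i= 8: F-E =  1 → B
  i= 9: E-G = 24 → Y
  i=10: Z-I = 17 → R
  i=11: B-E = 23 → X
  i=12: F-E =  1 → B
  i=13: S-U = 24 → Y
  i=14: L-U = 17 → R
  i=15: U-X = 23 → X
  i=16: I-H =  1 → B
  shifts repeat with period 4: BYRX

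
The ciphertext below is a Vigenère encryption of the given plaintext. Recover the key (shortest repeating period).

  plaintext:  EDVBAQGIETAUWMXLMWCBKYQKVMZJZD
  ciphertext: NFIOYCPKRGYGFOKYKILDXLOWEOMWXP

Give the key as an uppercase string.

  i= 0: N-E =  9 → J
  i= 1: F-D =  2 → C
  i= 2: I-V = 13 → N
  i= 3: O-B = 13 → N
  i= 4: Y-A = 24 → Y
  i= 5: C-Q = 12 → M
  i= 6: P-G =  9 → J
  i= 7: K-I =  2 → C
  i= 8: R-E = 13 → N
  i= 9: G-T = 13 → N
  i=10: Y-A = 24 → Y
  i=11: G-U = 12 → M
  i=12: F-W =  9 → J
  i=13: O-M =  2 → C
  i=14: K-X = 13 → N
  i=15: Y-L = 13 → N
  i=16: K-M = 24 → Y
  i=17: I-W = 12 → M
  i=18: L-C =  9 → J
  i=19: D-B =  2 → C
  i=20: X-K = 13 → N
  i=21: L-Y = 13 → N
  i=22: O-Q = 24 → Y
  i=23: W-K = 12 → M
  i=24: E-V =  9 → J
  i=25: O-M =  2 → C
  i=26: M-Z = 13 → N
  i=27: W-J = 13 → N
  i=28: X-Z = 24 → Y
  i=29: P-D = 12 → M
  shifts repeat with period 6: JCNNYM

JCNNYM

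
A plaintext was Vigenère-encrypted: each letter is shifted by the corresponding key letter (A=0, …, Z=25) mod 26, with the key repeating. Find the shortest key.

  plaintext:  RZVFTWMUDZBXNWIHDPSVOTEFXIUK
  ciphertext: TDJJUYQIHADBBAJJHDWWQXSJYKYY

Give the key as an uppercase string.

CEOEB

  i= 0: T-R =  2 → C
  i= 1: D-Z =  4 → E
  i= 2: J-V = 14 → O
  i= 3: J-F =  4 → E
  i= 4: U-T =  1 → B
  i= 5: Y-W =  2 → C
  i= 6: Q-M =  4 → E
  i= 7: I-U = 14 → O
  i= 8: H-D =  4 → E
  i= 9: A-Z =  1 → B
  i=10: D-B =  2 → C
  i=11: B-X =  4 → E
  i=12: B-N = 14 → O
  i=13: A-W =  4 → E
  i=14: J-I =  1 → B
  i=15: J-H =  2 → C
  i=16: H-D =  4 → E
  i=17: D-P = 14 → O
  i=18: W-S =  4 → E
  i=19: W-V =  1 → B
  i=20: Q-O =  2 → C
  i=21: X-T =  4 → E
  i=22: S-E = 14 → O
  i=23: J-F =  4 → E
  i=24: Y-X =  1 → B
  i=25: K-I =  2 → C
  i=26: Y-U =  4 → E
  i=27: Y-K = 14 → O
  shifts repeat with period 5: CEOEB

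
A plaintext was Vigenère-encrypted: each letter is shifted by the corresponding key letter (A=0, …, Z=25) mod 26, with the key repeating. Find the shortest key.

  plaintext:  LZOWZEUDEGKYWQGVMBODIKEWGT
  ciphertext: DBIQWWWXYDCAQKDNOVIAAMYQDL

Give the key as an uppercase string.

SCUUX

  i= 0: D-L = 18 → S
  i= 1: B-Z =  2 → C
  i= 2: I-O = 20 → U
  i= 3: Q-W = 20 → U
  i= 4: W-Z = 23 → X
  i= 5: W-E = 18 → S
  i= 6: W-U =  2 → C
  i= 7: X-D = 20 → U
  i= 8: Y-E = 20 → U
  i= 9: D-G = 23 → X
  i=10: C-K = 18 → S
  i=11: A-Y =  2 → C
  i=12: Q-W = 20 → U
  i=13: K-Q = 20 → U
  i=14: D-G = 23 → X
  i=15: N-V = 18 → S
  i=16: O-M =  2 → C
  i=17: V-B = 20 → U
  i=18: I-O = 20 → U
  i=19: A-D = 23 → X
  i=20: A-I = 18 → S
  i=21: M-K =  2 → C
  i=22: Y-E = 20 → U
  i=23: Q-W = 20 → U
  i=24: D-G = 23 → X
  i=25: L-T = 18 → S
  shifts repeat with period 5: SCUUX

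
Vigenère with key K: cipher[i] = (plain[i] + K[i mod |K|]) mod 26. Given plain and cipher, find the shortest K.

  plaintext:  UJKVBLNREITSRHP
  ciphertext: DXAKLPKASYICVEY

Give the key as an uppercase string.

  i= 0: D-U =  9 → J
  i= 1: X-J = 14 → O
  i= 2: A-K = 16 → Q
  i= 3: K-V = 15 → P
  i= 4: L-B = 10 → K
  i= 5: P-L =  4 → E
  i= 6: K-N = 23 → X
  i= 7: A-R =  9 → J
  i= 8: S-E = 14 → O
  i= 9: Y-I = 16 → Q
  i=10: I-T = 15 → P
  i=11: C-S = 10 → K
  i=12: V-R =  4 → E
  i=13: E-H = 23 → X
  i=14: Y-P =  9 → J
  shifts repeat with period 7: JOQPKEX

JOQPKEX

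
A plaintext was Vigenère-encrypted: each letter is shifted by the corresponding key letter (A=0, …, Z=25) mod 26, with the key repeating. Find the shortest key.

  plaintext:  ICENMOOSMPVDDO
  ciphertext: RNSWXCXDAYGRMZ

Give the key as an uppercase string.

JLO

  i= 0: R-I =  9 → J
  i= 1: N-C = 11 → L
  i= 2: S-E = 14 → O
  i= 3: W-N =  9 → J
  i= 4: X-M = 11 → L
  i= 5: C-O = 14 → O
  i= 6: X-O =  9 → J
  i= 7: D-S = 11 → L
  i= 8: A-M = 14 → O
  i= 9: Y-P =  9 → J
  i=10: G-V = 11 → L
  i=11: R-D = 14 → O
  i=12: M-D =  9 → J
  i=13: Z-O = 11 → L
  shifts repeat with period 3: JLO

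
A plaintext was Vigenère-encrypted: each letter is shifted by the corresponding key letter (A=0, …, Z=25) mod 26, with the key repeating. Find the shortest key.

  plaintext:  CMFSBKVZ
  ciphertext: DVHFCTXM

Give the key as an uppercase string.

  i= 0: D-C =  1 → B
  i= 1: V-M =  9 → J
  i= 2: H-F =  2 → C
  i= 3: F-S = 13 → N
  i= 4: C-B =  1 → B
  i= 5: T-K =  9 → J
  i= 6: X-V =  2 → C
  i= 7: M-Z = 13 → N
  shifts repeat with period 4: BJCN

BJCN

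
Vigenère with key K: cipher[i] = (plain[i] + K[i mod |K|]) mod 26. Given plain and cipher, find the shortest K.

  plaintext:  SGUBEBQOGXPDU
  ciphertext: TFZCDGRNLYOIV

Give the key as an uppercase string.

  i= 0: T-S =  1 → B
  i= 1: F-G = 25 → Z
  i= 2: Z-U =  5 → F
  i= 3: C-B =  1 → B
  i= 4: D-E = 25 → Z
  i= 5: G-B =  5 → F
  i= 6: R-Q =  1 → B
  i= 7: N-O = 25 → Z
  i= 8: L-G =  5 → F
  i= 9: Y-X =  1 → B
  i=10: O-P = 25 → Z
  i=11: I-D =  5 → F
  i=12: V-U =  1 → B
  shifts repeat with period 3: BZF

BZF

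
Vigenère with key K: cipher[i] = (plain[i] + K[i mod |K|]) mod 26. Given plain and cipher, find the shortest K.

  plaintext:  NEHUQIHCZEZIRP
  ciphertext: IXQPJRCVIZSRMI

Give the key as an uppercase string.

VTJ

  i= 0: I-N = 21 → V
  i= 1: X-E = 19 → T
  i= 2: Q-H =  9 → J
  i= 3: P-U = 21 → V
  i= 4: J-Q = 19 → T
  i= 5: R-I =  9 → J
  i= 6: C-H = 21 → V
  i= 7: V-C = 19 → T
  i= 8: I-Z =  9 → J
  i= 9: Z-E = 21 → V
  i=10: S-Z = 19 → T
  i=11: R-I =  9 → J
  i=12: M-R = 21 → V
  i=13: I-P = 19 → T
  shifts repeat with period 3: VTJ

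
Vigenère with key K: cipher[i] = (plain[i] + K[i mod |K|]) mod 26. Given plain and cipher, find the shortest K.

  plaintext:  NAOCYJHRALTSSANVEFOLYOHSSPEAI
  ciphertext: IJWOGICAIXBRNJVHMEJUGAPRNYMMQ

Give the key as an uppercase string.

VJIMIZ

  i= 0: I-N = 21 → V
  i= 1: J-A =  9 → J
  i= 2: W-O =  8 → I
  i= 3: O-C = 12 → M
  i= 4: G-Y =  8 → I
  i= 5: I-J = 25 → Z
  i= 6: C-H = 21 → V
  i= 7: A-R =  9 → J
  i= 8: I-A =  8 → I
  i= 9: X-L = 12 → M
  i=10: B-T =  8 → I
  i=11: R-S = 25 → Z
  i=12: N-S = 21 → V
  i=13: J-A =  9 → J
  i=14: V-N =  8 → I
  i=15: H-V = 12 → M
  i=16: M-E =  8 → I
  i=17: E-F = 25 → Z
  i=18: J-O = 21 → V
  i=19: U-L =  9 → J
  i=20: G-Y =  8 → I
  i=21: A-O = 12 → M
  i=22: P-H =  8 → I
  i=23: R-S = 25 → Z
  i=24: N-S = 21 → V
  i=25: Y-P =  9 → J
  i=26: M-E =  8 → I
  i=27: M-A = 12 → M
  i=28: Q-I =  8 → I
  shifts repeat with period 6: VJIMIZ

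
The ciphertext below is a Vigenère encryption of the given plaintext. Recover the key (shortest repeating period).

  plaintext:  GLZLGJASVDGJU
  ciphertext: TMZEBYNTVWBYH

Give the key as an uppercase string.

NBATVP

  i= 0: T-G = 13 → N
  i= 1: M-L =  1 → B
  i= 2: Z-Z =  0 → A
  i= 3: E-L = 19 → T
  i= 4: B-G = 21 → V
  i= 5: Y-J = 15 → P
  i= 6: N-A = 13 → N
  i= 7: T-S =  1 → B
  i= 8: V-V =  0 → A
  i= 9: W-D = 19 → T
  i=10: B-G = 21 → V
  i=11: Y-J = 15 → P
  i=12: H-U = 13 → N
  shifts repeat with period 6: NBATVP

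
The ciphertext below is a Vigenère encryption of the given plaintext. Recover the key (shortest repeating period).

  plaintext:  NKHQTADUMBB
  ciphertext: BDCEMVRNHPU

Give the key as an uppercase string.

OTV

  i= 0: B-N = 14 → O
  i= 1: D-K = 19 → T
  i= 2: C-H = 21 → V
  i= 3: E-Q = 14 → O
  i= 4: M-T = 19 → T
  i= 5: V-A = 21 → V
  i= 6: R-D = 14 → O
  i= 7: N-U = 19 → T
  i= 8: H-M = 21 → V
  i= 9: P-B = 14 → O
  i=10: U-B = 19 → T
  shifts repeat with period 3: OTV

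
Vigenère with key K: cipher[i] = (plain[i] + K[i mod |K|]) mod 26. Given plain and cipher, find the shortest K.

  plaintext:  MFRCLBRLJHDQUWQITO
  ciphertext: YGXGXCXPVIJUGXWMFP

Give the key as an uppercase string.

MBGE

  i= 0: Y-M = 12 → M
  i= 1: G-F =  1 → B
  i= 2: X-R =  6 → G
  i= 3: G-C =  4 → E
  i= 4: X-L = 12 → M
  i= 5: C-B =  1 → B
  i= 6: X-R =  6 → G
  i= 7: P-L =  4 → E
  i= 8: V-J = 12 → M
  i= 9: I-H =  1 → B
  i=10: J-D =  6 → G
  i=11: U-Q =  4 → E
  i=12: G-U = 12 → M
  i=13: X-W =  1 → B
  i=14: W-Q =  6 → G
  i=15: M-I =  4 → E
  i=16: F-T = 12 → M
  i=17: P-O =  1 → B
  shifts repeat with period 4: MBGE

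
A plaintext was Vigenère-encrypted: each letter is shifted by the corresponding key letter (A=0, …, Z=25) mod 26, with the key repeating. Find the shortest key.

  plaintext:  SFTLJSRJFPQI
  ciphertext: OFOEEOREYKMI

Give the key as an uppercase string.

WAVTV

  i= 0: O-S = 22 → W
  i= 1: F-F =  0 → A
  i= 2: O-T = 21 → V
  i= 3: E-L = 19 → T
  i= 4: E-J = 21 → V
  i= 5: O-S = 22 → W
  i= 6: R-R =  0 → A
  i= 7: E-J = 21 → V
  i= 8: Y-F = 19 → T
  i= 9: K-P = 21 → V
  i=10: M-Q = 22 → W
  i=11: I-I =  0 → A
  shifts repeat with period 5: WAVTV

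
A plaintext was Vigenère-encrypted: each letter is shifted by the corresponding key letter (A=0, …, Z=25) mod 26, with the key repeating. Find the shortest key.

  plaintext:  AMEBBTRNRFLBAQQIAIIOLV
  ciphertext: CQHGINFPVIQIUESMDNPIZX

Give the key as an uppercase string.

  i= 0: C-A =  2 → C
  i= 1: Q-M =  4 → E
  i= 2: H-E =  3 → D
  i= 3: G-B =  5 → F
  i= 4: I-B =  7 → H
  i= 5: N-T = 20 → U
  i= 6: F-R = 14 → O
  i= 7: P-N =  2 → C
  i= 8: V-R =  4 → E
  i= 9: I-F =  3 → D
  i=10: Q-L =  5 → F
  i=11: I-B =  7 → H
  i=12: U-A = 20 → U
  i=13: E-Q = 14 → O
  i=14: S-Q =  2 → C
  i=15: M-I =  4 → E
  i=16: D-A =  3 → D
  i=17: N-I =  5 → F
  i=18: P-I =  7 → H
  i=19: I-O = 20 → U
  i=20: Z-L = 14 → O
  i=21: X-V =  2 → C
  shifts repeat with period 7: CEDFHUO

CEDFHUO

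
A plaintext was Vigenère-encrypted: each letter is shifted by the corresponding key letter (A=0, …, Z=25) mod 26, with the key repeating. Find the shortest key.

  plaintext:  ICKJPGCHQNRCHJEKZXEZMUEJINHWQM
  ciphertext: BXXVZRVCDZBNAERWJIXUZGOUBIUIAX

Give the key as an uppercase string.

  i= 0: B-I = 19 → T
  i= 1: X-C = 21 → V
  i= 2: X-K = 13 → N
  i= 3: V-J = 12 → M
  i= 4: Z-P = 10 → K
  i= 5: R-G = 11 → L
  i= 6: V-C = 19 → T
  i= 7: C-H = 21 → V
  i= 8: D-Q = 13 → N
  i= 9: Z-N = 12 → M
  i=10: B-R = 10 → K
  i=11: N-C = 11 → L
  i=12: A-H = 19 → T
  i=13: E-J = 21 → V
  i=14: R-E = 13 → N
  i=15: W-K = 12 → M
  i=16: J-Z = 10 → K
  i=17: I-X = 11 → L
  i=18: X-E = 19 → T
  i=19: U-Z = 21 → V
  i=20: Z-M = 13 → N
  i=21: G-U = 12 → M
  i=22: O-E = 10 → K
  i=23: U-J = 11 → L
  i=24: B-I = 19 → T
  i=25: I-N = 21 → V
  i=26: U-H = 13 → N
  i=27: I-W = 12 → M
  i=28: A-Q = 10 → K
  i=29: X-M = 11 → L
  shifts repeat with period 6: TVNMKL

TVNMKL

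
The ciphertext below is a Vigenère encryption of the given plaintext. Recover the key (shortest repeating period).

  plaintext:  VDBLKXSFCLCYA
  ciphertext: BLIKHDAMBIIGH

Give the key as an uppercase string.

GIHZX

  i= 0: B-V =  6 → G
  i= 1: L-D =  8 → I
  i= 2: I-B =  7 → H
  i= 3: K-L = 25 → Z
  i= 4: H-K = 23 → X
  i= 5: D-X =  6 → G
  i= 6: A-S =  8 → I
  i= 7: M-F =  7 → H
  i= 8: B-C = 25 → Z
  i= 9: I-L = 23 → X
  i=10: I-C =  6 → G
  i=11: G-Y =  8 → I
  i=12: H-A =  7 → H
  shifts repeat with period 5: GIHZX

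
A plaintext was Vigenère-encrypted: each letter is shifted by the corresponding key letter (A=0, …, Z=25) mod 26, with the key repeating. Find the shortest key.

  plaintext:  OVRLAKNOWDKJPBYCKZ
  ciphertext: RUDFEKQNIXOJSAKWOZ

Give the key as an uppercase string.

DZMUEA

  i= 0: R-O =  3 → D
  i= 1: U-V = 25 → Z
  i= 2: D-R = 12 → M
  i= 3: F-L = 20 → U
  i= 4: E-A =  4 → E
  i= 5: K-K =  0 → A
  i= 6: Q-N =  3 → D
  i= 7: N-O = 25 → Z
  i= 8: I-W = 12 → M
  i= 9: X-D = 20 → U
  i=10: O-K =  4 → E
  i=11: J-J =  0 → A
  i=12: S-P =  3 → D
  i=13: A-B = 25 → Z
  i=14: K-Y = 12 → M
  i=15: W-C = 20 → U
  i=16: O-K =  4 → E
  i=17: Z-Z =  0 → A
  shifts repeat with period 6: DZMUEA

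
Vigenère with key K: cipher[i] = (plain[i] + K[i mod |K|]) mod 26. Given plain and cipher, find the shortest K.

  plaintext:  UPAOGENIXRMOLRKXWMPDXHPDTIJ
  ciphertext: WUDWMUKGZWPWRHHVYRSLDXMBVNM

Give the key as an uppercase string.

  i= 0: W-U =  2 → C
  i= 1: U-P =  5 → F
  i= 2: D-A =  3 → D
  i= 3: W-O =  8 → I
  i= 4: M-G =  6 → G
  i= 5: U-E = 16 → Q
  i= 6: K-N = 23 → X
  i= 7: G-I = 24 → Y
  i= 8: Z-X =  2 → C
  i= 9: W-R =  5 → F
  i=10: P-M =  3 → D
  i=11: W-O =  8 → I
  i=12: R-L =  6 → G
  i=13: H-R = 16 → Q
  i=14: H-K = 23 → X
  i=15: V-X = 24 → Y
  i=16: Y-W =  2 → C
  i=17: R-M =  5 → F
  i=18: S-P =  3 → D
  i=19: L-D =  8 → I
  i=20: D-X =  6 → G
  i=21: X-H = 16 → Q
  i=22: M-P = 23 → X
  i=23: B-D = 24 → Y
  i=24: V-T =  2 → C
  i=25: N-I =  5 → F
  i=26: M-J =  3 → D
  shifts repeat with period 8: CFDIGQXY

CFDIGQXY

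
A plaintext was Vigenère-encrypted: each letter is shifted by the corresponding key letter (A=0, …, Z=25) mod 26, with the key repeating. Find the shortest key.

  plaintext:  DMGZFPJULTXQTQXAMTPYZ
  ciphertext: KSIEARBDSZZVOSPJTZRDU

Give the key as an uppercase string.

  i= 0: K-D =  7 → H
  i= 1: S-M =  6 → G
  i= 2: I-G =  2 → C
  i= 3: E-Z =  5 → F
  i= 4: A-F = 21 → V
  i= 5: R-P =  2 → C
  i= 6: B-J = 18 → S
  i= 7: D-U =  9 → J
  i= 8: S-L =  7 → H
  i= 9: Z-T =  6 → G
  i=10: Z-X =  2 → C
  i=11: V-Q =  5 → F
  i=12: O-T = 21 → V
  i=13: S-Q =  2 → C
  i=14: P-X = 18 → S
  i=15: J-A =  9 → J
  i=16: T-M =  7 → H
  i=17: Z-T =  6 → G
  i=18: R-P =  2 → C
  i=19: D-Y =  5 → F
  i=20: U-Z = 21 → V
  shifts repeat with period 8: HGCFVCSJ

HGCFVCSJ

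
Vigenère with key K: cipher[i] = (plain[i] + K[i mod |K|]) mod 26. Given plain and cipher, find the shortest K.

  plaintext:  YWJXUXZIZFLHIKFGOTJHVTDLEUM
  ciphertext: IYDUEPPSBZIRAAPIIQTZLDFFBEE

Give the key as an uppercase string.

  i= 0: I-Y = 10 → K
  i= 1: Y-W =  2 → C
  i= 2: D-J = 20 → U
  i= 3: U-X = 23 → X
  i= 4: E-U = 10 → K
  i= 5: P-X = 18 → S
  i= 6: P-Z = 16 → Q
  i= 7: S-I = 10 → K
  i= 8: B-Z =  2 → C
  i= 9: Z-F = 20 → U
  i=10: I-L = 23 → X
  i=11: R-H = 10 → K
  i=12: A-I = 18 → S
  i=13: A-K = 16 → Q
  i=14: P-F = 10 → K
  i=15: I-G =  2 → C
  i=16: I-O = 20 → U
  i=17: Q-T = 23 → X
  i=18: T-J = 10 → K
  i=19: Z-H = 18 → S
  i=20: L-V = 16 → Q
  i=21: D-T = 10 → K
  i=22: F-D =  2 → C
  i=23: F-L = 20 → U
  i=24: B-E = 23 → X
  i=25: E-U = 10 → K
  i=26: E-M = 18 → S
  shifts repeat with period 7: KCUXKSQ

KCUXKSQ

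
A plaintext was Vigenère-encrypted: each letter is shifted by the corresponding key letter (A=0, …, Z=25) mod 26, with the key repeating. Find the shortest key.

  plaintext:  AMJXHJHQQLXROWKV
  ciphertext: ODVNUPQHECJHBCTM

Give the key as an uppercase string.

  i= 0: O-A = 14 → O
  i= 1: D-M = 17 → R
  i= 2: V-J = 12 → M
  i= 3: N-X = 16 → Q
  i= 4: U-H = 13 → N
  i= 5: P-J =  6 → G
  i= 6: Q-H =  9 → J
  i= 7: H-Q = 17 → R
  i= 8: E-Q = 14 → O
  i= 9: C-L = 17 → R
  i=10: J-X = 12 → M
  i=11: H-R = 16 → Q
  i=12: B-O = 13 → N
  i=13: C-W =  6 → G
  i=14: T-K =  9 → J
  i=15: M-V = 17 → R
  shifts repeat with period 8: ORMQNGJR

ORMQNGJR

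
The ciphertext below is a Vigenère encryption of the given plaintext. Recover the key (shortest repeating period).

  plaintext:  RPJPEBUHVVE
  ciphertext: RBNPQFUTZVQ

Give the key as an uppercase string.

  i= 0: R-R =  0 → A
  i= 1: B-P = 12 → M
  i= 2: N-J =  4 → E
  i= 3: P-P =  0 → A
  i= 4: Q-E = 12 → M
  i= 5: F-B =  4 → E
  i= 6: U-U =  0 → A
  i= 7: T-H = 12 → M
  i= 8: Z-V =  4 → E
  i= 9: V-V =  0 → A
  i=10: Q-E = 12 → M
  shifts repeat with period 3: AME

AME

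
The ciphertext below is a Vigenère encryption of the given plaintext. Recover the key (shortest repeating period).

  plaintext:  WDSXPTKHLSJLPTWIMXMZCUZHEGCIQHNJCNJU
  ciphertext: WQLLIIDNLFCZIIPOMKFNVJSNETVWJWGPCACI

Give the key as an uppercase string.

  i= 0: W-W =  0 → A
  i= 1: Q-D = 13 → N
  i= 2: L-S = 19 → T
  i= 3: L-X = 14 → O
  i= 4: I-P = 19 → T
  i= 5: I-T = 15 → P
  i= 6: D-K = 19 → T
  i= 7: N-H =  6 → G
  i= 8: L-L =  0 → A
  i= 9: F-S = 13 → N
  i=10: C-J = 19 → T
  i=11: Z-L = 14 → O
  i=12: I-P = 19 → T
  i=13: I-T = 15 → P
  i=14: P-W = 19 → T
  i=15: O-I =  6 → G
  i=16: M-M =  0 → A
  i=17: K-X = 13 → N
  i=18: F-M = 19 → T
  i=19: N-Z = 14 → O
  i=20: V-C = 19 → T
  i=21: J-U = 15 → P
  i=22: S-Z = 19 → T
  i=23: N-H =  6 → G
  i=24: E-E =  0 → A
  i=25: T-G = 13 → N
  i=26: V-C = 19 → T
  i=27: W-I = 14 → O
  i=28: J-Q = 19 → T
  i=29: W-H = 15 → P
  i=30: G-N = 19 → T
  i=31: P-J =  6 → G
  i=32: C-C =  0 → A
  i=33: A-N = 13 → N
  i=34: C-J = 19 → T
  i=35: I-U = 14 → O
  shifts repeat with period 8: ANTOTPTG

ANTOTPTG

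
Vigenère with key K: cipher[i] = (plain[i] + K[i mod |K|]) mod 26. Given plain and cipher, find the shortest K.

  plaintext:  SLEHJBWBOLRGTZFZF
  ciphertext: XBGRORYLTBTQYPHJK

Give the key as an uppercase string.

FQCK

  i= 0: X-S =  5 → F
  i= 1: B-L = 16 → Q
  i= 2: G-E =  2 → C
  i= 3: R-H = 10 → K
  i= 4: O-J =  5 → F
  i= 5: R-B = 16 → Q
  i= 6: Y-W =  2 → C
  i= 7: L-B = 10 → K
  i= 8: T-O =  5 → F
  i= 9: B-L = 16 → Q
  i=10: T-R =  2 → C
  i=11: Q-G = 10 → K
  i=12: Y-T =  5 → F
  i=13: P-Z = 16 → Q
  i=14: H-F =  2 → C
  i=15: J-Z = 10 → K
  i=16: K-F =  5 → F
  shifts repeat with period 4: FQCK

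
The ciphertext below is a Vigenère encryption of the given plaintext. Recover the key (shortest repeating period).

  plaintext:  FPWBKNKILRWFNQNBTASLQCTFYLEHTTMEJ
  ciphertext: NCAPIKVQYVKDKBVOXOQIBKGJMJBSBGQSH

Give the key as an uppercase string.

  i= 0: N-F =  8 → I
  i= 1: C-P = 13 → N
  i= 2: A-W =  4 → E
  i= 3: P-B = 14 → O
  i= 4: I-K = 24 → Y
  i= 5: K-N = 23 → X
  i= 6: V-K = 11 → L
  i= 7: Q-I =  8 → I
  i= 8: Y-L = 13 → N
  i= 9: V-R =  4 → E
  i=10: K-W = 14 → O
  i=11: D-F = 24 → Y
  i=12: K-N = 23 → X
  i=13: B-Q = 11 → L
  i=14: V-N =  8 → I
  i=15: O-B = 13 → N
  i=16: X-T =  4 → E
  i=17: O-A = 14 → O
  i=18: Q-S = 24 → Y
  i=19: I-L = 23 → X
  i=20: B-Q = 11 → L
  i=21: K-C =  8 → I
  i=22: G-T = 13 → N
  i=23: J-F =  4 → E
  i=24: M-Y = 14 → O
  i=25: J-L = 24 → Y
  i=26: B-E = 23 → X
  i=27: S-H = 11 → L
  i=28: B-T =  8 → I
  i=29: G-T = 13 → N
  i=30: Q-M =  4 → E
  i=31: S-E = 14 → O
  i=32: H-J = 24 → Y
  shifts repeat with period 7: INEOYXL

INEOYXL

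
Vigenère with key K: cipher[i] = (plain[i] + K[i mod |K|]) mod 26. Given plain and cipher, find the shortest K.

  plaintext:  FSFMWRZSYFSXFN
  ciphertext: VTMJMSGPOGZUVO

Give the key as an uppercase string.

  i= 0: V-F = 16 → Q
  i= 1: T-S =  1 → B
  i= 2: M-F =  7 → H
  i= 3: J-M = 23 → X
  i= 4: M-W = 16 → Q
  i= 5: S-R =  1 → B
  i= 6: G-Z =  7 → H
  i= 7: P-S = 23 → X
  i= 8: O-Y = 16 → Q
  i= 9: G-F =  1 → B
  i=10: Z-S =  7 → H
  i=11: U-X = 23 → X
  i=12: V-F = 16 → Q
  i=13: O-N =  1 → B
  shifts repeat with period 4: QBHX

QBHX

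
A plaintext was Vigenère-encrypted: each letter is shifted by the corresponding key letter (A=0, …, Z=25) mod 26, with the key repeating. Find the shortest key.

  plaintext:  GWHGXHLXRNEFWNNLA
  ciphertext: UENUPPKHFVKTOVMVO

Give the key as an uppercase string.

OIGOSIZK

  i= 0: U-G = 14 → O
  i= 1: E-W =  8 → I
  i= 2: N-H =  6 → G
  i= 3: U-G = 14 → O
  i= 4: P-X = 18 → S
  i= 5: P-H =  8 → I
  i= 6: K-L = 25 → Z
  i= 7: H-X = 10 → K
  i= 8: F-R = 14 → O
  i= 9: V-N =  8 → I
  i=10: K-E =  6 → G
  i=11: T-F = 14 → O
  i=12: O-W = 18 → S
  i=13: V-N =  8 → I
  i=14: M-N = 25 → Z
  i=15: V-L = 10 → K
  i=16: O-A = 14 → O
  shifts repeat with period 8: OIGOSIZK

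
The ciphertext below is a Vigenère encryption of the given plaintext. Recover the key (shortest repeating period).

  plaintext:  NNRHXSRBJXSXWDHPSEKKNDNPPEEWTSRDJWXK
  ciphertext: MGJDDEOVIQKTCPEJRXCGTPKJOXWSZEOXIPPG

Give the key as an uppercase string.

  i= 0: M-N = 25 → Z
  i= 1: G-N = 19 → T
  i= 2: J-R = 18 → S
  i= 3: D-H = 22 → W
  i= 4: D-X =  6 → G
  i= 5: E-S = 12 → M
  i= 6: O-R = 23 → X
  i= 7: V-B = 20 → U
  i= 8: I-J = 25 → Z
  i= 9: Q-X = 19 → T
  i=10: K-S = 18 → S
  i=11: T-X = 22 → W
  i=12: C-W =  6 → G
  i=13: P-D = 12 → M
  i=14: E-H = 23 → X
  i=15: J-P = 20 → U
  i=16: R-S = 25 → Z
  i=17: X-E = 19 → T
  i=18: C-K = 18 → S
  i=19: G-K = 22 → W
  i=20: T-N =  6 → G
  i=21: P-D = 12 → M
  i=22: K-N = 23 → X
  i=23: J-P = 20 → U
  i=24: O-P = 25 → Z
  i=25: X-E = 19 → T
  i=26: W-E = 18 → S
  i=27: S-W = 22 → W
  i=28: Z-T =  6 → G
  i=29: E-S = 12 → M
  i=30: O-R = 23 → X
  i=31: X-D = 20 → U
  i=32: I-J = 25 → Z
  i=33: P-W = 19 → T
  i=34: P-X = 18 → S
  i=35: G-K = 22 → W
  shifts repeat with period 8: ZTSWGMXU

ZTSWGMXU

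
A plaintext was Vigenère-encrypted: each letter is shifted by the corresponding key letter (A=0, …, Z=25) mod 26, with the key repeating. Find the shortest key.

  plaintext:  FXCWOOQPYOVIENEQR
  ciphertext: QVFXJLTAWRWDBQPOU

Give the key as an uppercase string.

LYDBVXD

  i= 0: Q-F = 11 → L
  i= 1: V-X = 24 → Y
  i= 2: F-C =  3 → D
  i= 3: X-W =  1 → B
  i= 4: J-O = 21 → V
  i= 5: L-O = 23 → X
  i= 6: T-Q =  3 → D
  i= 7: A-P = 11 → L
  i= 8: W-Y = 24 → Y
  i= 9: R-O =  3 → D
  i=10: W-V =  1 → B
  i=11: D-I = 21 → V
  i=12: B-E = 23 → X
  i=13: Q-N =  3 → D
  i=14: P-E = 11 → L
  i=15: O-Q = 24 → Y
  i=16: U-R =  3 → D
  shifts repeat with period 7: LYDBVXD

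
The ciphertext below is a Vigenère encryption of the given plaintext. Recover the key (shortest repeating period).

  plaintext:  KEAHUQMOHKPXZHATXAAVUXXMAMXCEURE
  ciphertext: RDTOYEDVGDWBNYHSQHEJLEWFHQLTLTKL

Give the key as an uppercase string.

  i= 0: R-K =  7 → H
  i= 1: D-E = 25 → Z
  i= 2: T-A = 19 → T
  i= 3: O-H =  7 → H
  i= 4: Y-U =  4 → E
  i= 5: E-Q = 14 → O
  i= 6: D-M = 17 → R
  i= 7: V-O =  7 → H
  i= 8: G-H = 25 → Z
  i= 9: D-K = 19 → T
  i=10: W-P =  7 → H
  i=11: B-X =  4 → E
  i=12: N-Z = 14 → O
  i=13: Y-H = 17 → R
  i=14: H-A =  7 → H
  i=15: S-T = 25 → Z
  i=16: Q-X = 19 → T
  i=17: H-A =  7 → H
  i=18: E-A =  4 → E
  i=19: J-V = 14 → O
  i=20: L-U = 17 → R
  i=21: E-X =  7 → H
  i=22: W-X = 25 → Z
  i=23: F-M = 19 → T
  i=24: H-A =  7 → H
  i=25: Q-M =  4 → E
  i=26: L-X = 14 → O
  i=27: T-C = 17 → R
  i=28: L-E =  7 → H
  i=29: T-U = 25 → Z
  i=30: K-R = 19 → T
  i=31: L-E =  7 → H
  shifts repeat with period 7: HZTHEOR

HZTHEOR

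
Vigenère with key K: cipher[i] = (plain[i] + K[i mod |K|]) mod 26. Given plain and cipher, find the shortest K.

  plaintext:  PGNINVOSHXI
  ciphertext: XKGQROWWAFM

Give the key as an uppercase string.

  i= 0: X-P =  8 → I
  i= 1: K-G =  4 → E
  i= 2: G-N = 19 → T
  i= 3: Q-I =  8 → I
  i= 4: R-N =  4 → E
  i= 5: O-V = 19 → T
  i= 6: W-O =  8 → I
  i= 7: W-S =  4 → E
  i= 8: A-H = 19 → T
  i= 9: F-X =  8 → I
  i=10: M-I =  4 → E
  shifts repeat with period 3: IET

IET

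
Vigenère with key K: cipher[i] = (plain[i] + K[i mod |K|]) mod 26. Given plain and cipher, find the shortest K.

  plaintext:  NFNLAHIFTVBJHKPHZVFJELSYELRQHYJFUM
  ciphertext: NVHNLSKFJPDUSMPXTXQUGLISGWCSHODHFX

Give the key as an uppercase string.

AQUCLLC

  i= 0: N-N =  0 → A
  i= 1: V-F = 16 → Q
  i= 2: H-N = 20 → U
  i= 3: N-L =  2 → C
  i= 4: L-A = 11 → L
  i= 5: S-H = 11 → L
  i= 6: K-I =  2 → C
  i= 7: F-F =  0 → A
  i= 8: J-T = 16 → Q
  i= 9: P-V = 20 → U
  i=10: D-B =  2 → C
  i=11: U-J = 11 → L
  i=12: S-H = 11 → L
  i=13: M-K =  2 → C
  i=14: P-P =  0 → A
  i=15: X-H = 16 → Q
  i=16: T-Z = 20 → U
  i=17: X-V =  2 → C
  i=18: Q-F = 11 → L
  i=19: U-J = 11 → L
  i=20: G-E =  2 → C
  i=21: L-L =  0 → A
  i=22: I-S = 16 → Q
  i=23: S-Y = 20 → U
  i=24: G-E =  2 → C
  i=25: W-L = 11 → L
  i=26: C-R = 11 → L
  i=27: S-Q =  2 → C
  i=28: H-H =  0 → A
  i=29: O-Y = 16 → Q
  i=30: D-J = 20 → U
  i=31: H-F =  2 → C
  i=32: F-U = 11 → L
  i=33: X-M = 11 → L
  shifts repeat with period 7: AQUCLLC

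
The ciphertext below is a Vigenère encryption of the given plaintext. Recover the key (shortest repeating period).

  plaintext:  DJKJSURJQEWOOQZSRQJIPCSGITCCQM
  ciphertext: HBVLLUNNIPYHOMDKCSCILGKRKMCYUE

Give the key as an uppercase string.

ESLCTAW

  i= 0: H-D =  4 → E
  i= 1: B-J = 18 → S
  i= 2: V-K = 11 → L
  i= 3: L-J =  2 → C
  i= 4: L-S = 19 → T
  i= 5: U-U =  0 → A
  i= 6: N-R = 22 → W
  i= 7: N-J =  4 → E
  i= 8: I-Q = 18 → S
  i= 9: P-E = 11 → L
  i=10: Y-W =  2 → C
  i=11: H-O = 19 → T
  i=12: O-O =  0 → A
  i=13: M-Q = 22 → W
  i=14: D-Z =  4 → E
  i=15: K-S = 18 → S
  i=16: C-R = 11 → L
  i=17: S-Q =  2 → C
  i=18: C-J = 19 → T
  i=19: I-I =  0 → A
  i=20: L-P = 22 → W
  i=21: G-C =  4 → E
  i=22: K-S = 18 → S
  i=23: R-G = 11 → L
  i=24: K-I =  2 → C
  i=25: M-T = 19 → T
  i=26: C-C =  0 → A
  i=27: Y-C = 22 → W
  i=28: U-Q =  4 → E
  i=29: E-M = 18 → S
  shifts repeat with period 7: ESLCTAW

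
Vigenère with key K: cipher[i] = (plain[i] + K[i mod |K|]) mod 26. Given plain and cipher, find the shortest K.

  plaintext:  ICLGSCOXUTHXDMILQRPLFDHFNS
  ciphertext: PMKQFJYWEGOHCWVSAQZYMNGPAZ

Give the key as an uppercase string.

  i= 0: P-I =  7 → H
  i= 1: M-C = 10 → K
  i= 2: K-L = 25 → Z
  i= 3: Q-G = 10 → K
  i= 4: F-S = 13 → N
  i= 5: J-C =  7 → H
  i= 6: Y-O = 10 → K
  i= 7: W-X = 25 → Z
  i= 8: E-U = 10 → K
  i= 9: G-T = 13 → N
  i=10: O-H =  7 → H
  i=11: H-X = 10 → K
  i=12: C-D = 25 → Z
  i=13: W-M = 10 → K
  i=14: V-I = 13 → N
  i=15: S-L =  7 → H
  i=16: A-Q = 10 → K
  i=17: Q-R = 25 → Z
  i=18: Z-P = 10 → K
  i=19: Y-L = 13 → N
  i=20: M-F =  7 → H
  i=21: N-D = 10 → K
  i=22: G-H = 25 → Z
  i=23: P-F = 10 → K
  i=24: A-N = 13 → N
  i=25: Z-S =  7 → H
  shifts repeat with period 5: HKZKN

HKZKN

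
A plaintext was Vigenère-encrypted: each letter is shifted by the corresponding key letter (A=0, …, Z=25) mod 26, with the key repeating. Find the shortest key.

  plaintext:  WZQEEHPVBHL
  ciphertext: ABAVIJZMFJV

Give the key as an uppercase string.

ECKR

  i= 0: A-W =  4 → E
  i= 1: B-Z =  2 → C
  i= 2: A-Q = 10 → K
  i= 3: V-E = 17 → R
  i= 4: I-E =  4 → E
  i= 5: J-H =  2 → C
  i= 6: Z-P = 10 → K
  i= 7: M-V = 17 → R
  i= 8: F-B =  4 → E
  i= 9: J-H =  2 → C
  i=10: V-L = 10 → K
  shifts repeat with period 4: ECKR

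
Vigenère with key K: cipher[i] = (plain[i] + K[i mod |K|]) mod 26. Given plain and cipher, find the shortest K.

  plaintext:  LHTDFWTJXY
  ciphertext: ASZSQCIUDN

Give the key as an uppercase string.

PLG

  i= 0: A-L = 15 → P
  i= 1: S-H = 11 → L
  i= 2: Z-T =  6 → G
  i= 3: S-D = 15 → P
  i= 4: Q-F = 11 → L
  i= 5: C-W =  6 → G
  i= 6: I-T = 15 → P
  i= 7: U-J = 11 → L
  i= 8: D-X =  6 → G
  i= 9: N-Y = 15 → P
  shifts repeat with period 3: PLG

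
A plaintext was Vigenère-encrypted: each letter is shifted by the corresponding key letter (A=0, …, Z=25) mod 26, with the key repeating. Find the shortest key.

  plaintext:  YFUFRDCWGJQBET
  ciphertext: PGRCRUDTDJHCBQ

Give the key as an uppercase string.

  i= 0: P-Y = 17 → R
  i= 1: G-F =  1 → B
  i= 2: R-U = 23 → X
  i= 3: C-F = 23 → X
  i= 4: R-R =  0 → A
  i= 5: U-D = 17 → R
  i= 6: D-C =  1 → B
  i= 7: T-W = 23 → X
  i= 8: D-G = 23 → X
  i= 9: J-J =  0 → A
  i=10: H-Q = 17 → R
  i=11: C-B =  1 → B
  i=12: B-E = 23 → X
  i=13: Q-T = 23 → X
  shifts repeat with period 5: RBXXA

RBXXA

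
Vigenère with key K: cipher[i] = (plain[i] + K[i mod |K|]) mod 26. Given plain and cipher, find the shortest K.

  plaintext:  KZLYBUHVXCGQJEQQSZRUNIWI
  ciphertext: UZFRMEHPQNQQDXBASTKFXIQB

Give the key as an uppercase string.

  i= 0: U-K = 10 → K
  i= 1: Z-Z =  0 → A
  i= 2: F-L = 20 → U
  i= 3: R-Y = 19 → T
  i= 4: M-B = 11 → L
  i= 5: E-U = 10 → K
  i= 6: H-H =  0 → A
  i= 7: P-V = 20 → U
  i= 8: Q-X = 19 → T
  i= 9: N-C = 11 → L
  i=10: Q-G = 10 → K
  i=11: Q-Q =  0 → A
  i=12: D-J = 20 → U
  i=13: X-E = 19 → T
  i=14: B-Q = 11 → L
  i=15: A-Q = 10 → K
  i=16: S-S =  0 → A
  i=17: T-Z = 20 → U
  i=18: K-R = 19 → T
  i=19: F-U = 11 → L
  i=20: X-N = 10 → K
  i=21: I-I =  0 → A
  i=22: Q-W = 20 → U
  i=23: B-I = 19 → T
  shifts repeat with period 5: KAUTL

KAUTL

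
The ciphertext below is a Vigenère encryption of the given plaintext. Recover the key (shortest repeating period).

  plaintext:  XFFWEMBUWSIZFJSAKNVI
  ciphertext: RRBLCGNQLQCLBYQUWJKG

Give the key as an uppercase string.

  i= 0: R-X = 20 → U
  i= 1: R-F = 12 → M
  i= 2: B-F = 22 → W
  i= 3: L-W = 15 → P
  i= 4: C-E = 24 → Y
  i= 5: G-M = 20 → U
  i= 6: N-B = 12 → M
  i= 7: Q-U = 22 → W
  i= 8: L-W = 15 → P
  i= 9: Q-S = 24 → Y
  i=10: C-I = 20 → U
  i=11: L-Z = 12 → M
  i=12: B-F = 22 → W
  i=13: Y-J = 15 → P
  i=14: Q-S = 24 → Y
  i=15: U-A = 20 → U
  i=16: W-K = 12 → M
  i=17: J-N = 22 → W
  i=18: K-V = 15 → P
  i=19: G-I = 24 → Y
  shifts repeat with period 5: UMWPY

UMWPY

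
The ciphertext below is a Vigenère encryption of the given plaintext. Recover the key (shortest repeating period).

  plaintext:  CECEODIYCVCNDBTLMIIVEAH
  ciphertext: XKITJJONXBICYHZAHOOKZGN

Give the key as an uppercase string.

  i= 0: X-C = 21 → V
  i= 1: K-E =  6 → G
  i= 2: I-C =  6 → G
  i= 3: T-E = 15 → P
  i= 4: J-O = 21 → V
  i= 5: J-D =  6 → G
  i= 6: O-I =  6 → G
  i= 7: N-Y = 15 → P
  i= 8: X-C = 21 → V
  i= 9: B-V =  6 → G
  i=10: I-C =  6 → G
  i=11: C-N = 15 → P
  i=12: Y-D = 21 → V
  i=13: H-B =  6 → G
  i=14: Z-T =  6 → G
  i=15: A-L = 15 → P
  i=16: H-M = 21 → V
  i=17: O-I =  6 → G
  i=18: O-I =  6 → G
  i=19: K-V = 15 → P
  i=20: Z-E = 21 → V
  i=21: G-A =  6 → G
  i=22: N-H =  6 → G
  shifts repeat with period 4: VGGP

VGGP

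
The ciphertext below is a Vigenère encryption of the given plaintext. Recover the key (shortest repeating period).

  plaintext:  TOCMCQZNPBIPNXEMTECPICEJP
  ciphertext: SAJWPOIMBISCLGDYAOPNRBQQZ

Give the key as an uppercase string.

ZMHKNYJ

  i= 0: S-T = 25 → Z
  i= 1: A-O = 12 → M
  i= 2: J-C =  7 → H
  i= 3: W-M = 10 → K
  i= 4: P-C = 13 → N
  i= 5: O-Q = 24 → Y
  i= 6: I-Z =  9 → J
  i= 7: M-N = 25 → Z
  i= 8: B-P = 12 → M
  i= 9: I-B =  7 → H
  i=10: S-I = 10 → K
  i=11: C-P = 13 → N
  i=12: L-N = 24 → Y
  i=13: G-X =  9 → J
  i=14: D-E = 25 → Z
  i=15: Y-M = 12 → M
  i=16: A-T =  7 → H
  i=17: O-E = 10 → K
  i=18: P-C = 13 → N
  i=19: N-P = 24 → Y
  i=20: R-I =  9 → J
  i=21: B-C = 25 → Z
  i=22: Q-E = 12 → M
  i=23: Q-J =  7 → H
  i=24: Z-P = 10 → K
  shifts repeat with period 7: ZMHKNYJ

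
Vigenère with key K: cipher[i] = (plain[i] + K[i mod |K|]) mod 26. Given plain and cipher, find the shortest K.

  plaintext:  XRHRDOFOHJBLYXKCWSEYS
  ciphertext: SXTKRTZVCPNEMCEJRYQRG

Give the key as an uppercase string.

  i= 0: S-X = 21 → V
  i= 1: X-R =  6 → G
  i= 2: T-H = 12 → M
  i= 3: K-R = 19 → T
  i= 4: R-D = 14 → O
  i= 5: T-O =  5 → F
  i= 6: Z-F = 20 → U
  i= 7: V-O =  7 → H
  i= 8: C-H = 21 → V
  i= 9: P-J =  6 → G
  i=10: N-B = 12 → M
  i=11: E-L = 19 → T
  i=12: M-Y = 14 → O
  i=13: C-X =  5 → F
  i=14: E-K = 20 → U
  i=15: J-C =  7 → H
  i=16: R-W = 21 → V
  i=17: Y-S =  6 → G
  i=18: Q-E = 12 → M
  i=19: R-Y = 19 → T
  i=20: G-S = 14 → O
  shifts repeat with period 8: VGMTOFUH

VGMTOFUH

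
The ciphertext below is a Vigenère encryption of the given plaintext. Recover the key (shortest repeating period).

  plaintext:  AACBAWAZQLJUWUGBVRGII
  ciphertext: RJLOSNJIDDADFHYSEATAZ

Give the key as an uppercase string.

  i= 0: R-A = 17 → R
  i= 1: J-A =  9 → J
  i= 2: L-C =  9 → J
  i= 3: O-B = 13 → N
  i= 4: S-A = 18 → S
  i= 5: N-W = 17 → R
  i= 6: J-A =  9 → J
  i= 7: I-Z =  9 → J
  i= 8: D-Q = 13 → N
  i= 9: D-L = 18 → S
  i=10: A-J = 17 → R
  i=11: D-U =  9 → J
  i=12: F-W =  9 → J
  i=13: H-U = 13 → N
  i=14: Y-G = 18 → S
  i=15: S-B = 17 → R
  i=16: E-V =  9 → J
  i=17: A-R =  9 → J
  i=18: T-G = 13 → N
  i=19: A-I = 18 → S
  i=20: Z-I = 17 → R
  shifts repeat with period 5: RJJNS

RJJNS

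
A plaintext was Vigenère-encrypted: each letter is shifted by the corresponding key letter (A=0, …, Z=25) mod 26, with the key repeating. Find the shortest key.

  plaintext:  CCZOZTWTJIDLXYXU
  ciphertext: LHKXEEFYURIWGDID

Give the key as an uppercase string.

JFL

  i= 0: L-C =  9 → J
  i= 1: H-C =  5 → F
  i= 2: K-Z = 11 → L
  i= 3: X-O =  9 → J
  i= 4: E-Z =  5 → F
  i= 5: E-T = 11 → L
  i= 6: F-W =  9 → J
  i= 7: Y-T =  5 → F
  i= 8: U-J = 11 → L
  i= 9: R-I =  9 → J
  i=10: I-D =  5 → F
  i=11: W-L = 11 → L
  i=12: G-X =  9 → J
  i=13: D-Y =  5 → F
  i=14: I-X = 11 → L
  i=15: D-U =  9 → J
  shifts repeat with period 3: JFL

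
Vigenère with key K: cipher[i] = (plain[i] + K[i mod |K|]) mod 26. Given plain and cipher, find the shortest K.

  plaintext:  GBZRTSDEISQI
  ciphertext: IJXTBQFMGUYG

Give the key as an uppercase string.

CIY

  i= 0: I-G =  2 → C
  i= 1: J-B =  8 → I
  i= 2: X-Z = 24 → Y
  i= 3: T-R =  2 → C
  i= 4: B-T =  8 → I
  i= 5: Q-S = 24 → Y
  i= 6: F-D =  2 → C
  i= 7: M-E =  8 → I
  i= 8: G-I = 24 → Y
  i= 9: U-S =  2 → C
  i=10: Y-Q =  8 → I
  i=11: G-I = 24 → Y
  shifts repeat with period 3: CIY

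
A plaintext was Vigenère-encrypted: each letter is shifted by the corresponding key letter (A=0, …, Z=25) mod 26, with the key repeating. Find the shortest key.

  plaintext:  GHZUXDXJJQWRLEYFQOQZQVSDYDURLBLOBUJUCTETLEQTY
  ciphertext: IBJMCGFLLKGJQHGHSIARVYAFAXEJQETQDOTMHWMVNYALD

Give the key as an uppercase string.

CUKSFDIC

  i= 0: I-G =  2 → C
  i= 1: B-H = 20 → U
  i= 2: J-Z = 10 → K
  i= 3: M-U = 18 → S
  i= 4: C-X =  5 → F
  i= 5: G-D =  3 → D
  i= 6: F-X =  8 → I
  i= 7: L-J =  2 → C
  i= 8: L-J =  2 → C
  i= 9: K-Q = 20 → U
  i=10: G-W = 10 → K
  i=11: J-R = 18 → S
  i=12: Q-L =  5 → F
  i=13: H-E =  3 → D
  i=14: G-Y =  8 → I
  i=15: H-F =  2 → C
  i=16: S-Q =  2 → C
  i=17: I-O = 20 → U
  i=18: A-Q = 10 → K
  i=19: R-Z = 18 → S
  i=20: V-Q =  5 → F
  i=21: Y-V =  3 → D
  i=22: A-S =  8 → I
  i=23: F-D =  2 → C
  i=24: A-Y =  2 → C
  i=25: X-D = 20 → U
  i=26: E-U = 10 → K
  i=27: J-R = 18 → S
  i=28: Q-L =  5 → F
  i=29: E-B =  3 → D
  i=30: T-L =  8 → I
  i=31: Q-O =  2 → C
  i=32: D-B =  2 → C
  i=33: O-U = 20 → U
  i=34: T-J = 10 → K
  i=35: M-U = 18 → S
  i=36: H-C =  5 → F
  i=37: W-T =  3 → D
  i=38: M-E =  8 → I
  i=39: V-T =  2 → C
  i=40: N-L =  2 → C
  i=41: Y-E = 20 → U
  i=42: A-Q = 10 → K
  i=43: L-T = 18 → S
  i=44: D-Y =  5 → F
  shifts repeat with period 8: CUKSFDIC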